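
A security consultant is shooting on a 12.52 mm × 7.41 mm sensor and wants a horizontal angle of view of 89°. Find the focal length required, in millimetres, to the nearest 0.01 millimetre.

From α = 2·arctan(w/2f) we get f = w / (2·tan(α/2)).
With w = 12.52 mm and α/2 = 44.5°, tan(α/2) ≈ 0.98270, so f ≈ 12.52 / 1.96539 ≈ 6.3702 mm.

6.37 mm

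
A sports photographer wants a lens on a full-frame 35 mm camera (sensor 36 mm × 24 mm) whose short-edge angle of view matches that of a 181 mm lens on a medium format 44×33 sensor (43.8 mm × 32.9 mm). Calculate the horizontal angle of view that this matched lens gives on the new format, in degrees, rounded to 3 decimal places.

15.526°

Equal short-edge AOV ⇒ f₂ = f₁ · 24/32.9 = 181 × 0.72948 ≈ 132.0365 mm.
Horizontal AOV on the new format = 2·arctan(36 / (2 × 132.0365)) = 2·arctan(0.13633) ≈ 15.5261°.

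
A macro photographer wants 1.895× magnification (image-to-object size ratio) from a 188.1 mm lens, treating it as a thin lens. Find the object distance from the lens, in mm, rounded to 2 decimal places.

With m = dᵢ/dₒ and 1/f = 1/dₒ + 1/dᵢ, substituting dᵢ = m·dₒ gives 1/f = (1 + 1/m)/dₒ, hence dₒ = f·(1 + 1/m).
dₒ = 188.1 × (1 + 1/1.895) = 188.1 × 1.52770 ≈ 287.361 mm.

287.36 mm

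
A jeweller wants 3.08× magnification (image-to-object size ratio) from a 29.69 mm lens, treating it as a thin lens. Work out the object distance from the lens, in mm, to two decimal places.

39.33 mm

With m = dᵢ/dₒ and 1/f = 1/dₒ + 1/dᵢ, substituting dᵢ = m·dₒ gives 1/f = (1 + 1/m)/dₒ, hence dₒ = f·(1 + 1/m).
dₒ = 29.69 × (1 + 1/3.08) = 29.69 × 1.32468 ≈ 39.330 mm.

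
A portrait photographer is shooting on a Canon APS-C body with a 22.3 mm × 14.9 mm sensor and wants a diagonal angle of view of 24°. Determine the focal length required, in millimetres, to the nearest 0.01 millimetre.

63.09 mm

Sensor diagonal = √(22.3² + 14.9²) = √719.3000 ≈ 26.8198 mm.
From α = 2·arctan(d/2f) we get f = d / (2·tan(α/2)).
With d = 26.8198 mm and α/2 = 12°, tan(α/2) ≈ 0.21256, so f ≈ 26.8198 / 0.42511 ≈ 63.0885 mm.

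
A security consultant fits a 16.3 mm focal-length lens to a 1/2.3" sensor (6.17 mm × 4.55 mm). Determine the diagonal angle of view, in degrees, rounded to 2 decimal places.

Sensor diagonal = √(6.17² + 4.55²) = √58.7714 ≈ 7.6663 mm.
Angle of view α = 2·arctan(d/2f) with d = 7.6663 mm and f = 16.3 mm.
d/2f = 0.23516; arctan(0.23516) ≈ 13.2333°, so α ≈ 26.4666°.

26.47°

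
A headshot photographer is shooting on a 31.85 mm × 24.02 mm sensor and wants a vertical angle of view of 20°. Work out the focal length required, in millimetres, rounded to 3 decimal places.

From α = 2·arctan(h/2f) we get f = h / (2·tan(α/2)).
With h = 24.02 mm and α/2 = 10°, tan(α/2) ≈ 0.17633, so f ≈ 24.02 / 0.35265 ≈ 68.1121 mm.

68.112 mm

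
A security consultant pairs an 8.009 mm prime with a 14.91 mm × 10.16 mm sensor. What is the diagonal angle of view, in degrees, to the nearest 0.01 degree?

Sensor diagonal = √(14.91² + 10.16²) = √325.5337 ≈ 18.0426 mm.
Angle of view α = 2·arctan(d/2f) with d = 18.0426 mm and f = 8.009 mm.
d/2f = 1.12639; arctan(1.12639) ≈ 48.4016°, so α ≈ 96.8033°.

96.80°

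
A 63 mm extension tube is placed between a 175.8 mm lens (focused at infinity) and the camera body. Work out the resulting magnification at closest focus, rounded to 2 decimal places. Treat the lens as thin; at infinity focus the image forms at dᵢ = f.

The tube moves the image plane from f to f + e, so dᵢ = 175.8 + 63 = 238.8 mm. Focus is achieved when 1/f = 1/dₒ + 1/dᵢ, giving dₒ = 1/(1/f − 1/(f+e)).
Magnification m = dᵢ/dₒ = (f+e)·(1/f − 1/(f+e)) = e/f = 63/175.8 ≈ 0.3584.

0.36×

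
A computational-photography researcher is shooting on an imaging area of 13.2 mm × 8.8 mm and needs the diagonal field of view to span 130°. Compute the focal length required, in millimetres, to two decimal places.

3.70 mm

Sensor diagonal = √(13.2² + 8.8²) = √251.6800 ≈ 15.8644 mm.
From α = 2·arctan(d/2f) we get f = d / (2·tan(α/2)).
With d = 15.8644 mm and α/2 = 65°, tan(α/2) ≈ 2.14451, so f ≈ 15.8644 / 4.28901 ≈ 3.6989 mm.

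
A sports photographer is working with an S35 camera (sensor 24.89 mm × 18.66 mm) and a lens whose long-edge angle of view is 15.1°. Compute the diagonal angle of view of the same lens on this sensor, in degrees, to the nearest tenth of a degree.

18.8°

From the long-edge AOV: f = 24.89 / (2·tan(7.55°)) = 24.89 / 0.26508 ≈ 93.8959 mm.
Sensor diagonal = √(24.89² + 18.66²) = √967.7077 ≈ 31.1080 mm.
Diagonal AOV = 2·arctan(31.1080 / (2 × 93.8959)) = 2·arctan(0.16565) ≈ 18.8114°.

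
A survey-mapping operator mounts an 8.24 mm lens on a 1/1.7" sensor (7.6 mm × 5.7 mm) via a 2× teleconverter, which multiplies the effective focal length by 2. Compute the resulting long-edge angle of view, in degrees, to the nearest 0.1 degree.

26.0°

Effective focal length f = 8.24 × 2 = 16.48 mm.
α = 2·arctan(7.6 / (2 × 16.48)) = 2·arctan(0.23058) ≈ 25.9689°.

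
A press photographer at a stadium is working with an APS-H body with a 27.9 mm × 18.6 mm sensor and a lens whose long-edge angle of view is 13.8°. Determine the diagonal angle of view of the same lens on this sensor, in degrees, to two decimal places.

From the long-edge AOV: f = 27.9 / (2·tan(6.9°)) = 27.9 / 0.24203 ≈ 115.2766 mm.
Sensor diagonal = √(27.9² + 18.6²) = √1124.3700 ≈ 33.5316 mm.
Diagonal AOV = 2·arctan(33.5316 / (2 × 115.2766)) = 2·arctan(0.14544) ≈ 16.5501°.

16.55°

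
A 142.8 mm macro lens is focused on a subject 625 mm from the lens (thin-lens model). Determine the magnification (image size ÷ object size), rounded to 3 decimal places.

Thin lens: 1/f = 1/dₒ + 1/dᵢ → 1/dᵢ = 1/142.8 − 1/625 = 0.0054028 mm⁻¹, so dᵢ ≈ 185.0892 mm.
Magnification m = dᵢ/dₒ = 185.0892/625 ≈ 0.29614.

0.296×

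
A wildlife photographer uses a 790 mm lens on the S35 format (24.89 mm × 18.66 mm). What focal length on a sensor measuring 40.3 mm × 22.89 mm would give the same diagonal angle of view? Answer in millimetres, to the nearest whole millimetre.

Sensor diagonal = √(24.89² + 18.66²) = √967.7077 ≈ 31.1080 mm.
Sensor diagonal = √(40.3² + 22.89²) = √2148.0421 ≈ 46.3470 mm.
Equal angle of view means equal diagonal/f ratio, so f₂ = f₁ · (diagonal₂/diagonal₁) = 790 × 46.3470/31.1080.
f₂ = 790 × 1.48987 ≈ 1177.000 mm.

1177 mm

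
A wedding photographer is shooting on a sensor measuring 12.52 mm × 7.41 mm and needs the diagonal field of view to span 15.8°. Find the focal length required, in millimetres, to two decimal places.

52.42 mm

Sensor diagonal = √(12.52² + 7.41²) = √211.6585 ≈ 14.5485 mm.
From α = 2·arctan(d/2f) we get f = d / (2·tan(α/2)).
With d = 14.5485 mm and α/2 = 7.9°, tan(α/2) ≈ 0.13876, so f ≈ 14.5485 / 0.27752 ≈ 52.4227 mm.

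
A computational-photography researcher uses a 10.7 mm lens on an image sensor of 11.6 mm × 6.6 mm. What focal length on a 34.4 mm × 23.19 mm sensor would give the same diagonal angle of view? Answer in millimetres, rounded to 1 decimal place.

Sensor diagonal = √(11.6² + 6.6²) = √178.1200 ≈ 13.3462 mm.
Sensor diagonal = √(34.4² + 23.19²) = √1721.1361 ≈ 41.4866 mm.
Equal angle of view means equal diagonal/f ratio, so f₂ = f₁ · (diagonal₂/diagonal₁) = 10.7 × 41.4866/13.3462.
f₂ = 10.7 × 3.10850 ≈ 33.261 mm.

33.3 mm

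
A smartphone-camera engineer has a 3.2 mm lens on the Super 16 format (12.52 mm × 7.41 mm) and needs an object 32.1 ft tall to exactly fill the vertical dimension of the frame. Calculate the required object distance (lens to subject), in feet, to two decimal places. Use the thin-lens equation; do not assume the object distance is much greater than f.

13.87 ft

W: 32.1 ft × 304.8 mm/ft = 9784.08 mm.
Magnification m = h/W = dᵢ/dₒ; combined with 1/f = 1/dₒ + 1/dᵢ this gives dₒ = f·(1 + W/h).
dₒ = 3.2 mm × (1 + 9784.08/7.41) = 3.2 × 1321.3886 ≈ 4228.444 mm = 4228.444/304.8 ft = 13.8728 ft.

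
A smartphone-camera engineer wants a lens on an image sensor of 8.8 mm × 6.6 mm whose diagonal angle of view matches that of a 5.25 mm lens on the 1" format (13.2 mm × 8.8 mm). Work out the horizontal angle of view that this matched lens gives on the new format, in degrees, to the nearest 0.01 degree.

Sensor diagonal = √(13.2² + 8.8²) = √251.6800 ≈ 15.8644 mm.
Sensor diagonal = √(8.8² + 6.6²) = √121.0000 ≈ 11.0000 mm.
Equal diagonal AOV ⇒ f₂ = f₁ · 11.0000/15.8644 = 5.25 × 0.69338 ≈ 3.6402 mm.
Horizontal AOV on the new format = 2·arctan(8.8 / (2 × 3.6402)) = 2·arctan(1.20872) ≈ 100.7965°.

100.80°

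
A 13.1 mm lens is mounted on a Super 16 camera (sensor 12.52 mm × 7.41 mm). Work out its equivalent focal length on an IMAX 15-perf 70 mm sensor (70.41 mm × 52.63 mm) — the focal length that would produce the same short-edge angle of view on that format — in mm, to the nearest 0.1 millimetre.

Equal angle of view means equal height/f ratio, so f₂ = f₁ · (height₂/height₁) = 13.1 × 52.63/7.41.
f₂ = 13.1 × 7.10256 ≈ 93.044 mm.

93.0 mm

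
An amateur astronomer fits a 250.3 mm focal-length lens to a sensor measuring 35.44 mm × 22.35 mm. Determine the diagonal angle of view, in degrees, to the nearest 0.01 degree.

9.57°

Sensor diagonal = √(35.44² + 22.35²) = √1755.5161 ≈ 41.8989 mm.
Angle of view α = 2·arctan(d/2f) with d = 41.8989 mm and f = 250.3 mm.
d/2f = 0.08370; arctan(0.08370) ≈ 4.7844°, so α ≈ 9.5687°.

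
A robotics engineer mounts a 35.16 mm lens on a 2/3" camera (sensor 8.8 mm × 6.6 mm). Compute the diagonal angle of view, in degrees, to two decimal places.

Sensor diagonal = √(8.8² + 6.6²) = √121.0000 ≈ 11.0000 mm.
Angle of view α = 2·arctan(d/2f) with d = 11.0000 mm and f = 35.16 mm.
d/2f = 0.15643; arctan(0.15643) ≈ 8.8906°, so α ≈ 17.7812°.

17.78°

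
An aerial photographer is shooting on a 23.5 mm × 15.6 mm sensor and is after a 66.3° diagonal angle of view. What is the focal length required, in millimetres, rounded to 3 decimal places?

Sensor diagonal = √(23.5² + 15.6²) = √795.6100 ≈ 28.2066 mm.
From α = 2·arctan(d/2f) we get f = d / (2·tan(α/2)).
With d = 28.2066 mm and α/2 = 33.15°, tan(α/2) ≈ 0.65314, so f ≈ 28.2066 / 1.30627 ≈ 21.5932 mm.

21.593 mm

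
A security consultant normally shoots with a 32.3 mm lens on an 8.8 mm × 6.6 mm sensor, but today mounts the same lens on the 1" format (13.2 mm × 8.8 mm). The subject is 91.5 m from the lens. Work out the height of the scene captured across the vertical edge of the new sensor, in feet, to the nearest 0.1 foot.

The focal length stays 32.3 mm; the relevant sensor dimension is now h = 8.8 mm. Object distance dₒ = 91.5 m = 91500 mm.
Thin-lens field height W = h·(dₒ − f)/f = 8.8 × (91500 − 32.3)/32.3 ≈ 24919.993 mm = 24919.993/304.8 ft = 81.7585 ft.

81.8 ft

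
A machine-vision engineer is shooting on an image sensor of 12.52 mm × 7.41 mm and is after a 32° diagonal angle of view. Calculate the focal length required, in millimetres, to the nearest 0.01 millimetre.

25.37 mm

Sensor diagonal = √(12.52² + 7.41²) = √211.6585 ≈ 14.5485 mm.
From α = 2·arctan(d/2f) we get f = d / (2·tan(α/2)).
With d = 14.5485 mm and α/2 = 16°, tan(α/2) ≈ 0.28675, so f ≈ 14.5485 / 0.57349 ≈ 25.3683 mm.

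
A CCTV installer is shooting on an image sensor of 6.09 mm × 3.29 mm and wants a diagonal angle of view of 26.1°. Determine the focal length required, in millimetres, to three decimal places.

14.931 mm

Sensor diagonal = √(6.09² + 3.29²) = √47.9122 ≈ 6.9219 mm.
From α = 2·arctan(d/2f) we get f = d / (2·tan(α/2)).
With d = 6.9219 mm and α/2 = 13.05°, tan(α/2) ≈ 0.23179, so f ≈ 6.9219 / 0.46358 ≈ 14.9315 mm.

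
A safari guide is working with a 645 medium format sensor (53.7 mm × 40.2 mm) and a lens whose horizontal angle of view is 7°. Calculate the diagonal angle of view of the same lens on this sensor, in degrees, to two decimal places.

From the horizontal AOV: f = 53.7 / (2·tan(3.5°)) = 53.7 / 0.12233 ≈ 438.9936 mm.
Sensor diagonal = √(53.7² + 40.2²) = √4499.7300 ≈ 67.0800 mm.
Diagonal AOV = 2·arctan(67.0800 / (2 × 438.9936)) = 2·arctan(0.07640) ≈ 8.7381°.

8.74°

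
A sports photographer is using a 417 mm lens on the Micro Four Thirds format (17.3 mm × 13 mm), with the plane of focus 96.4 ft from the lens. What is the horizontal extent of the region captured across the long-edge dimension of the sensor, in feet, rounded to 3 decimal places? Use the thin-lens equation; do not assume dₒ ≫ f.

dₒ: 96.4 ft × 304.8 mm/ft = 29382.72 mm.
Similar triangles through the lens centre give W/dₒ = w/dᵢ; with 1/f = 1/dₒ + 1/dᵢ this gives W = w·(dₒ − f)/f.
W = 17.3 mm × (29382.7 − 417) / 417 = 17.3 × 69.4622 ≈ 1201.695 mm = 1201.695/304.8 ft = 3.94257 ft.

3.943 ft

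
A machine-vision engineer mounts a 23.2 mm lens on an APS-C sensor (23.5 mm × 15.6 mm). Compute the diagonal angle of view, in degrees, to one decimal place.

Sensor diagonal = √(23.5² + 15.6²) = √795.6100 ≈ 28.2066 mm.
Angle of view α = 2·arctan(d/2f) with d = 28.2066 mm and f = 23.2 mm.
d/2f = 0.60790; arctan(0.60790) ≈ 31.2954°, so α ≈ 62.5908°.

62.6°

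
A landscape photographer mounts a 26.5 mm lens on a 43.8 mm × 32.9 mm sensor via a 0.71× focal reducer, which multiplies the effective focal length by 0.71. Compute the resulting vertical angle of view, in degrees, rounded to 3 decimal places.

82.327°

Effective focal length f = 26.5 × 0.71 = 18.815 mm.
α = 2·arctan(32.9 / (2 × 18.815)) = 2·arctan(0.87430) ≈ 82.3266°.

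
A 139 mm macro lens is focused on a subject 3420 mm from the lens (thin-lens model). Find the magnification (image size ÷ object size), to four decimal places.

0.0424×

Thin lens: 1/f = 1/dₒ + 1/dᵢ → 1/dᵢ = 1/139 − 1/3420 = 0.0069018 mm⁻¹, so dᵢ ≈ 144.8888 mm.
Magnification m = dᵢ/dₒ = 144.8888/3420 ≈ 0.04237.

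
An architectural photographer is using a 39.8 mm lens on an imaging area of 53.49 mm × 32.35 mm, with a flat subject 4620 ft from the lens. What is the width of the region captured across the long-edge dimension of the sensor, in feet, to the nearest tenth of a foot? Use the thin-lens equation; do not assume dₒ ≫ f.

6209.0 ft

dₒ: 4620 ft × 304.8 mm/ft = 1408175.95 mm.
Similar triangles through the lens centre give W/dₒ = w/dᵢ; with 1/f = 1/dₒ + 1/dᵢ this gives W = w·(dₒ − f)/f.
W = 53.49 mm × (1.40818e+06 − 39.8) / 39.8 = 53.49 × 35380.3054 ≈ 1892492.536 mm = 1892492.536/304.8 ft = 6208.97 ft.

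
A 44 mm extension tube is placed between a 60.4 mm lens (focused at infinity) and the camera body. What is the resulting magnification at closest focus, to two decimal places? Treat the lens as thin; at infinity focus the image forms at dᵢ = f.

The tube moves the image plane from f to f + e, so dᵢ = 60.4 + 44 = 104.4 mm. Focus is achieved when 1/f = 1/dₒ + 1/dᵢ, giving dₒ = 1/(1/f − 1/(f+e)).
Magnification m = dᵢ/dₒ = (f+e)·(1/f − 1/(f+e)) = e/f = 44/60.4 ≈ 0.7285.

0.73×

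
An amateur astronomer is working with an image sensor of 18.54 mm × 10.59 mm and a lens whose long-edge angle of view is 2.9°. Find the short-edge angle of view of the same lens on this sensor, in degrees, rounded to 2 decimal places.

From the long-edge AOV: f = 18.54 / (2·tan(1.45°)) = 18.54 / 0.05063 ≈ 366.2196 mm.
Short-edge AOV = 2·arctan(10.59 / (2 × 366.2196)) = 2·arctan(0.01446) ≈ 1.6567°.

1.66°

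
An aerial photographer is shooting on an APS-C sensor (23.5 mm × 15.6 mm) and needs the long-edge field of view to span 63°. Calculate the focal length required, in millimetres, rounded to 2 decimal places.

From α = 2·arctan(w/2f) we get f = w / (2·tan(α/2)).
With w = 23.5 mm and α/2 = 31.5°, tan(α/2) ≈ 0.61280, so f ≈ 23.5 / 1.22560 ≈ 19.1743 mm.

19.17 mm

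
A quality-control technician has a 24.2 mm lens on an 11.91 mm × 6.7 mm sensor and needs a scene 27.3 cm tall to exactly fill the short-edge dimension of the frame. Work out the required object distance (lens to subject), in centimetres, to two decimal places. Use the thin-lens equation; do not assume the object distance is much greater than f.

101.03 cm

W: 27.3 cm = 273 mm.
Magnification m = h/W = dᵢ/dₒ; combined with 1/f = 1/dₒ + 1/dᵢ this gives dₒ = f·(1 + W/h).
dₒ = 24.2 mm × (1 + 273/6.7) = 24.2 × 41.7463 ≈ 1010.260 mm = 101.026 cm.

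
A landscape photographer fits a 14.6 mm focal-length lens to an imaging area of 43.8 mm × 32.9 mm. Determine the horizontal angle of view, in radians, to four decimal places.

1.9656 rad

Angle of view α = 2·arctan(w/2f) with w = 43.8 mm and f = 14.6 mm.
w/2f = 1.50000; arctan(1.50000) ≈ 0.9828 rad, so α ≈ 1.9656 rad.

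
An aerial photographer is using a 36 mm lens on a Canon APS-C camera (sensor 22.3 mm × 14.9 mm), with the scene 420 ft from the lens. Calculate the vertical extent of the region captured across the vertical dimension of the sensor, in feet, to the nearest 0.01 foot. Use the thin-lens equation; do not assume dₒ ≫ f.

173.78 ft

dₒ: 420 ft × 304.8 mm/ft = 128016.00 mm.
Similar triangles through the lens centre give W/dₒ = h/dᵢ; with 1/f = 1/dₒ + 1/dᵢ this gives W = h·(dₒ − f)/f.
W = 14.9 mm × (128016 − 36) / 36 = 14.9 × 3554.9999 ≈ 52969.498 mm = 52969.498/304.8 ft = 173.784 ft.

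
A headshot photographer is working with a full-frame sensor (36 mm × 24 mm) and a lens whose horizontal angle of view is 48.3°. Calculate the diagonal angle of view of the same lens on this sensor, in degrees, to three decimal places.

From the horizontal AOV: f = 36 / (2·tan(24.15°)) = 36 / 0.89674 ≈ 40.1455 mm.
Sensor diagonal = √(36² + 24²) = √1872.0000 ≈ 43.2666 mm.
Diagonal AOV = 2·arctan(43.2666 / (2 × 40.1455)) = 2·arctan(0.53887) ≈ 56.6380°.

56.638°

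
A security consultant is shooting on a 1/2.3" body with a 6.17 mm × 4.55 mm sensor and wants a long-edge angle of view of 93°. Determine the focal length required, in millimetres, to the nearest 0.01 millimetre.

From α = 2·arctan(w/2f) we get f = w / (2·tan(α/2)).
With w = 6.17 mm and α/2 = 46.5°, tan(α/2) ≈ 1.05378, so f ≈ 6.17 / 2.10756 ≈ 2.9276 mm.

2.93 mm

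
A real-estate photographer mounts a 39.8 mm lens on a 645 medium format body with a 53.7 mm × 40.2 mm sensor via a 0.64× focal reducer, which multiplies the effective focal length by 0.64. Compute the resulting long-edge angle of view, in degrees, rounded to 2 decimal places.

93.02°

Effective focal length f = 39.8 × 0.64 = 25.472 mm.
α = 2·arctan(53.7 / (2 × 25.472)) = 2·arctan(1.05410) ≈ 93.0173°.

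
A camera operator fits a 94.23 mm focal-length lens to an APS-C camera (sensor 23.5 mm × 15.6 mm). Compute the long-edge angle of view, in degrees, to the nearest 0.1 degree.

14.2°

Angle of view α = 2·arctan(w/2f) with w = 23.5 mm and f = 94.23 mm.
w/2f = 0.12469; arctan(0.12469) ≈ 7.1078°, so α ≈ 14.2156°.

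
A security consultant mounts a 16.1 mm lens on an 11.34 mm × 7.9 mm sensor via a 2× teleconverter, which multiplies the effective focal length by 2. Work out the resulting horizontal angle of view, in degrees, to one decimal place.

Effective focal length f = 16.1 × 2 = 32.2 mm.
α = 2·arctan(11.34 / (2 × 32.2)) = 2·arctan(0.17609) ≈ 19.9733°.

20.0°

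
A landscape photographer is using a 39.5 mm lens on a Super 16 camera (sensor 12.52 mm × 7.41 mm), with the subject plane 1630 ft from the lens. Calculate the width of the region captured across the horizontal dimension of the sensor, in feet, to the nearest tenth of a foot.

516.6 ft

dₒ: 1630 ft × 304.8 mm/ft = 496823.98 mm.
Similar triangles through the lens centre give W/dₒ = w/dᵢ; with 1/f = 1/dₒ + 1/dᵢ this gives W = w·(dₒ − f)/f.
W = 12.52 mm × (496824 − 39.5) / 39.5 = 12.52 × 12576.8224 ≈ 157461.816 mm = 157461.816/304.8 ft = 516.607 ft.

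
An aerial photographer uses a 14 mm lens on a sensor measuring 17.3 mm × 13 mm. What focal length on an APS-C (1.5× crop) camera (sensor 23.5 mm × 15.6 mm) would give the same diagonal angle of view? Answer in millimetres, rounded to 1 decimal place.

Sensor diagonal = √(17.3² + 13²) = √468.2900 ≈ 21.6400 mm.
Sensor diagonal = √(23.5² + 15.6²) = √795.6100 ≈ 28.2066 mm.
Equal angle of view means equal diagonal/f ratio, so f₂ = f₁ · (diagonal₂/diagonal₁) = 14 × 28.2066/21.6400.
f₂ = 14 × 1.30344 ≈ 18.248 mm.

18.2 mm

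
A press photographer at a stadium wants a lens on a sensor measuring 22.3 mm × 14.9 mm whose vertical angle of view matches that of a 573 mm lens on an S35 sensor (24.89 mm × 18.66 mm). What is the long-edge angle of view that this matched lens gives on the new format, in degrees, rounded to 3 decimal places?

Equal vertical AOV ⇒ f₂ = f₁ · 14.9/18.66 = 573 × 0.79850 ≈ 457.5402 mm.
Long-edge AOV on the new format = 2·arctan(22.3 / (2 × 457.5402)) = 2·arctan(0.02437) ≈ 2.7920°.

2.792°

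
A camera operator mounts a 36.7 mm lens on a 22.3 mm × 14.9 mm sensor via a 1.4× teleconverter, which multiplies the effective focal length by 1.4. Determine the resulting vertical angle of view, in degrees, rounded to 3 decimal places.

16.501°

Effective focal length f = 36.7 × 1.4 = 51.38 mm.
α = 2·arctan(14.9 / (2 × 51.38)) = 2·arctan(0.14500) ≈ 16.5006°.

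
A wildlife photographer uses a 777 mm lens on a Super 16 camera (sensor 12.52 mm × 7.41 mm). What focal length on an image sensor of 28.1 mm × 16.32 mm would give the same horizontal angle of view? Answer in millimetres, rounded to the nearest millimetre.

Equal angle of view means equal width/f ratio, so f₂ = f₁ · (width₂/width₁) = 777 × 28.1/12.52.
f₂ = 777 × 2.24441 ≈ 1743.906 mm.

1744 mm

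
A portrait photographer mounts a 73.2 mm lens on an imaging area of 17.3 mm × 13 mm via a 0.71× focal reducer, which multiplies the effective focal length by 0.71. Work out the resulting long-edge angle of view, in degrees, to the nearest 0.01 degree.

18.90°

Effective focal length f = 73.2 × 0.71 = 51.972 mm.
α = 2·arctan(17.3 / (2 × 51.972)) = 2·arctan(0.16644) ≈ 18.8989°.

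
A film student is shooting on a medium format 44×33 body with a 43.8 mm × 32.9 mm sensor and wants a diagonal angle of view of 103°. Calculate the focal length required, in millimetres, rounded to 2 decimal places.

Sensor diagonal = √(43.8² + 32.9²) = √3000.8500 ≈ 54.7800 mm.
From α = 2·arctan(d/2f) we get f = d / (2·tan(α/2)).
With d = 54.7800 mm and α/2 = 51.5°, tan(α/2) ≈ 1.25717, so f ≈ 54.7800 / 2.51434 ≈ 21.7870 mm.

21.79 mm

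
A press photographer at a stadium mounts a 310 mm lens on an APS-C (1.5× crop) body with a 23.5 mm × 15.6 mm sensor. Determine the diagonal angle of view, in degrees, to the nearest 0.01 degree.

5.21°

Sensor diagonal = √(23.5² + 15.6²) = √795.6100 ≈ 28.2066 mm.
Angle of view α = 2·arctan(d/2f) with d = 28.2066 mm and f = 310 mm.
d/2f = 0.04549; arctan(0.04549) ≈ 2.6048°, so α ≈ 5.2097°.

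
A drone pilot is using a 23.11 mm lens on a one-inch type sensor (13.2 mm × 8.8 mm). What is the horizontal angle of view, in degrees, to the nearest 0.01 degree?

Angle of view α = 2·arctan(w/2f) with w = 13.2 mm and f = 23.11 mm.
w/2f = 0.28559; arctan(0.28559) ≈ 15.9388°, so α ≈ 31.8777°.

31.88°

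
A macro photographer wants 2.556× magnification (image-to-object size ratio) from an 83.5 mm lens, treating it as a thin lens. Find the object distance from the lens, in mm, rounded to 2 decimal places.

116.17 mm

With m = dᵢ/dₒ and 1/f = 1/dₒ + 1/dᵢ, substituting dᵢ = m·dₒ gives 1/f = (1 + 1/m)/dₒ, hence dₒ = f·(1 + 1/m).
dₒ = 83.5 × (1 + 1/2.556) = 83.5 × 1.39124 ≈ 116.168 mm.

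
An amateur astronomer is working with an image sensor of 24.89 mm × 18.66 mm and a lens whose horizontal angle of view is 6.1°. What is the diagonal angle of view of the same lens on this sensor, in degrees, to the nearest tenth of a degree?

7.6°

From the horizontal AOV: f = 24.89 / (2·tan(3.05°)) = 24.89 / 0.10657 ≈ 233.5647 mm.
Sensor diagonal = √(24.89² + 18.66²) = √967.7077 ≈ 31.1080 mm.
Diagonal AOV = 2·arctan(31.1080 / (2 × 233.5647)) = 2·arctan(0.06659) ≈ 7.6199°.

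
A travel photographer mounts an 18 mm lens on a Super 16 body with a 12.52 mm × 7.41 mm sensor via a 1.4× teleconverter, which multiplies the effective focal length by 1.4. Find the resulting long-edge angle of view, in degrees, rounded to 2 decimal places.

27.90°

Effective focal length f = 18 × 1.4 = 25.2 mm.
α = 2·arctan(12.52 / (2 × 25.2)) = 2·arctan(0.24841) ≈ 27.9012°.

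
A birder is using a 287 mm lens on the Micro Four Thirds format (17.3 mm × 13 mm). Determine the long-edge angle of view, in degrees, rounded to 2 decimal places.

3.45°

Angle of view α = 2·arctan(w/2f) with w = 17.3 mm and f = 287 mm.
w/2f = 0.03014; arctan(0.03014) ≈ 1.7263°, so α ≈ 3.4527°.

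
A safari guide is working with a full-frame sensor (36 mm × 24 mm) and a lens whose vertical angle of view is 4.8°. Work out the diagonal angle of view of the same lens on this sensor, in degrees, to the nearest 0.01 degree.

From the vertical AOV: f = 24 / (2·tan(2.4°)) = 24 / 0.08382 ≈ 286.3113 mm.
Sensor diagonal = √(36² + 24²) = √1872.0000 ≈ 43.2666 mm.
Diagonal AOV = 2·arctan(43.2666 / (2 × 286.3113)) = 2·arctan(0.07556) ≈ 8.6420°.

8.64°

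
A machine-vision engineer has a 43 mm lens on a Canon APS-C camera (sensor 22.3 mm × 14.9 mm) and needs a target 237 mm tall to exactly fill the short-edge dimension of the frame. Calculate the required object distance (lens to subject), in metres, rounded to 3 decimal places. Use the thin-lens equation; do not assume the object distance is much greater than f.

0.727 m

Magnification m = h/W = dᵢ/dₒ; combined with 1/f = 1/dₒ + 1/dᵢ this gives dₒ = f·(1 + W/h).
dₒ = 43 mm × (1 + 237/14.9) = 43 × 16.9060 ≈ 726.960 mm = 0.72696 m.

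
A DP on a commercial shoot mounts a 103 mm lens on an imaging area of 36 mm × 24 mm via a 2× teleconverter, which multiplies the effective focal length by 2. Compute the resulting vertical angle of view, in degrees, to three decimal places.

Effective focal length f = 103 × 2 = 206 mm.
α = 2·arctan(24 / (2 × 206)) = 2·arctan(0.05825) ≈ 6.6677°.

6.668°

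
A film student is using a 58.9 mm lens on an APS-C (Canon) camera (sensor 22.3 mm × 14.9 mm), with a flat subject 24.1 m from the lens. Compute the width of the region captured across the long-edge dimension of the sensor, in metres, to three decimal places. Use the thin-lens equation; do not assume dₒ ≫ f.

dₒ: 24.1 m = 24100 mm.
Similar triangles through the lens centre give W/dₒ = w/dᵢ; with 1/f = 1/dₒ + 1/dᵢ this gives W = w·(dₒ − f)/f.
W = 22.3 mm × (24100 − 58.9) / 58.9 = 22.3 × 408.1681 ≈ 9102.148 mm = 9.10215 m.

9.102 m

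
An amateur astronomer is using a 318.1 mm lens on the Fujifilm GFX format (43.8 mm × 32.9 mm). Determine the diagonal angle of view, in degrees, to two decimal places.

9.84°

Sensor diagonal = √(43.8² + 32.9²) = √3000.8500 ≈ 54.7800 mm.
Angle of view α = 2·arctan(d/2f) with d = 54.7800 mm and f = 318.1 mm.
d/2f = 0.08611; arctan(0.08611) ≈ 4.9213°, so α ≈ 9.8426°.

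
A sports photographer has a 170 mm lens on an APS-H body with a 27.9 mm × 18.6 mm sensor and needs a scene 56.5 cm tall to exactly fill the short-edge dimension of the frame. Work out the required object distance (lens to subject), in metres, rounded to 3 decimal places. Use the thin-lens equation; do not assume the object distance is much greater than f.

5.334 m

W: 56.5 cm = 565 mm.
Magnification m = h/W = dᵢ/dₒ; combined with 1/f = 1/dₒ + 1/dᵢ this gives dₒ = f·(1 + W/h).
dₒ = 170 mm × (1 + 565/18.6) = 170 × 31.3763 ≈ 5333.978 mm = 5.33398 m.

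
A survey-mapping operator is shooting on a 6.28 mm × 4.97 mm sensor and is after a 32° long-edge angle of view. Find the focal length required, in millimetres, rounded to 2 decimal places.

10.95 mm

From α = 2·arctan(w/2f) we get f = w / (2·tan(α/2)).
With w = 6.28 mm and α/2 = 16°, tan(α/2) ≈ 0.28675, so f ≈ 6.28 / 0.57349 ≈ 10.9505 mm.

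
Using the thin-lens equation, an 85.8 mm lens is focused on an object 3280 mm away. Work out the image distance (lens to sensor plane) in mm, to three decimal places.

88.105 mm

1/dᵢ = 1/f − 1/dₒ = 1/85.8 − 1/3280 = 0.0113501 mm⁻¹.
dᵢ = 1/0.0113501 ≈ 88.1047 mm.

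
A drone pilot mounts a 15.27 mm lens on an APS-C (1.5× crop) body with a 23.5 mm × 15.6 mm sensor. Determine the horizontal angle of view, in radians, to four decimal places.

Angle of view α = 2·arctan(w/2f) with w = 23.5 mm and f = 15.27 mm.
w/2f = 0.76948; arctan(0.76948) ≈ 0.6559 rad, so α ≈ 1.3117 rad.

1.3117 rad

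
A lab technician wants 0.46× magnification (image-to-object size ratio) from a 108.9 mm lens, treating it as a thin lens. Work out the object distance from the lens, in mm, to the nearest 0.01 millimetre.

345.64 mm

With m = dᵢ/dₒ and 1/f = 1/dₒ + 1/dᵢ, substituting dᵢ = m·dₒ gives 1/f = (1 + 1/m)/dₒ, hence dₒ = f·(1 + 1/m).
dₒ = 108.9 × (1 + 1/0.46) = 108.9 × 3.17391 ≈ 345.639 mm.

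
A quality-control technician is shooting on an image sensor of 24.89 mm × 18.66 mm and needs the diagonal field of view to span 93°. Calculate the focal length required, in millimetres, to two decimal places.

Sensor diagonal = √(24.89² + 18.66²) = √967.7077 ≈ 31.1080 mm.
From α = 2·arctan(d/2f) we get f = d / (2·tan(α/2)).
With d = 31.1080 mm and α/2 = 46.5°, tan(α/2) ≈ 1.05378, so f ≈ 31.1080 / 2.10756 ≈ 14.7602 mm.

14.76 mm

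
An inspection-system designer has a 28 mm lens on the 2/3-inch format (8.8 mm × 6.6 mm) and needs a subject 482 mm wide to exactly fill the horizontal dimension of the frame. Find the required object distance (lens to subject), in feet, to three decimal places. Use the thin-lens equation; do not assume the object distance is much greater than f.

Magnification m = w/W = dᵢ/dₒ; combined with 1/f = 1/dₒ + 1/dᵢ this gives dₒ = f·(1 + W/w).
dₒ = 28 mm × (1 + 482/8.8) = 28 × 55.7727 ≈ 1561.636 mm = 1561.636/304.8 ft = 5.12348 ft.

5.123 ft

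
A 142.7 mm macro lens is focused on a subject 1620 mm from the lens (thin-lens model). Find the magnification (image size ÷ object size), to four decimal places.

Thin lens: 1/f = 1/dₒ + 1/dᵢ → 1/dᵢ = 1/142.7 − 1/1620 = 0.0063904 mm⁻¹, so dᵢ ≈ 156.4841 mm.
Magnification m = dᵢ/dₒ = 156.4841/1620 ≈ 0.09660.

0.0966×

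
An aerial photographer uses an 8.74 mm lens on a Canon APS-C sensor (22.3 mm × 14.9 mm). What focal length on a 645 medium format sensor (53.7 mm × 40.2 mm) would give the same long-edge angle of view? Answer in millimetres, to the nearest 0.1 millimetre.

Equal angle of view means equal width/f ratio, so f₂ = f₁ · (width₂/width₁) = 8.74 × 53.7/22.3.
f₂ = 8.74 × 2.40807 ≈ 21.047 mm.

21.0 mm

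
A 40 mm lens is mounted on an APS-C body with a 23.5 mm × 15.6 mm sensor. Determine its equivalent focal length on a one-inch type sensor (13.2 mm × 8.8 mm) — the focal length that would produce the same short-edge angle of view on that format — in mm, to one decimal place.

Equal angle of view means equal height/f ratio, so f₂ = f₁ · (height₂/height₁) = 40 × 8.8/15.6.
f₂ = 40 × 0.56410 ≈ 22.564 mm.

22.6 mm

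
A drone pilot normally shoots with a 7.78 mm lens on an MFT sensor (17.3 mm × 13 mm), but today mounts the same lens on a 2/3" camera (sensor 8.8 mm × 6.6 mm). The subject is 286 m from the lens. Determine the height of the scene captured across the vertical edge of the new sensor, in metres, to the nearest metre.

243 m

The focal length stays 7.78 mm; the relevant sensor dimension is now h = 6.6 mm. Object distance dₒ = 286 m = 286000 mm.
Thin-lens field height W = h·(dₒ − f)/f = 6.6 × (286000 − 7.78)/7.78 ≈ 242615.508 mm = 242.616 m.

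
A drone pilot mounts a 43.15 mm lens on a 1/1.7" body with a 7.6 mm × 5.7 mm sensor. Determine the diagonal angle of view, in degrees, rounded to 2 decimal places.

12.56°

Sensor diagonal = √(7.6² + 5.7²) = √90.2500 ≈ 9.5000 mm.
Angle of view α = 2·arctan(d/2f) with d = 9.5000 mm and f = 43.15 mm.
d/2f = 0.11008; arctan(0.11008) ≈ 6.2819°, so α ≈ 12.5638°.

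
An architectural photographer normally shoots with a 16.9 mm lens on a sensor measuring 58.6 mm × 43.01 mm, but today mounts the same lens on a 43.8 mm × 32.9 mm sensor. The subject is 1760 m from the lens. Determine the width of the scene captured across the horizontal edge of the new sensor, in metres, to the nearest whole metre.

4561 m

The focal length stays 16.9 mm; the relevant sensor dimension is now w = 43.8 mm. Object distance dₒ = 1760 m = 1.76e+06 mm.
Thin-lens field width W = w·(dₒ − f)/f = 43.8 × (1.76e+06 − 16.9)/16.9 ≈ 4561376.318 mm = 4561.38 m.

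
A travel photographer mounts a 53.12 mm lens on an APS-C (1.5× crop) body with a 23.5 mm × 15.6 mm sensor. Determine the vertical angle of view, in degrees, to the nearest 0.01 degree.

16.71°

Angle of view α = 2·arctan(h/2f) with h = 15.6 mm and f = 53.12 mm.
h/2f = 0.14684; arctan(0.14684) ≈ 8.3535°, so α ≈ 16.7069°.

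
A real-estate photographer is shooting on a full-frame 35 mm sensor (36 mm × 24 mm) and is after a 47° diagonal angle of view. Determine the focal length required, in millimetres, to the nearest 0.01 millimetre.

49.75 mm

Sensor diagonal = √(36² + 24²) = √1872.0000 ≈ 43.2666 mm.
From α = 2·arctan(d/2f) we get f = d / (2·tan(α/2)).
With d = 43.2666 mm and α/2 = 23.5°, tan(α/2) ≈ 0.43481, so f ≈ 43.2666 / 0.86962 ≈ 49.7532 mm.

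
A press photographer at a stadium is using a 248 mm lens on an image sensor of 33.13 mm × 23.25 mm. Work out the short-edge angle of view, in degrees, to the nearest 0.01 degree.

5.37°

Angle of view α = 2·arctan(h/2f) with h = 23.25 mm and f = 248 mm.
h/2f = 0.04688; arctan(0.04688) ≈ 2.6838°, so α ≈ 5.3676°.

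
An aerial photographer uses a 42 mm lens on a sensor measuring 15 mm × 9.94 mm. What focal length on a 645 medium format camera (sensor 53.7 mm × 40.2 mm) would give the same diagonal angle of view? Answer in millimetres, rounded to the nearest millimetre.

Sensor diagonal = √(15² + 9.94²) = √323.8036 ≈ 17.9945 mm.
Sensor diagonal = √(53.7² + 40.2²) = √4499.7300 ≈ 67.0800 mm.
Equal angle of view means equal diagonal/f ratio, so f₂ = f₁ · (diagonal₂/diagonal₁) = 42 × 67.0800/17.9945.
f₂ = 42 × 3.72780 ≈ 156.568 mm.

157 mm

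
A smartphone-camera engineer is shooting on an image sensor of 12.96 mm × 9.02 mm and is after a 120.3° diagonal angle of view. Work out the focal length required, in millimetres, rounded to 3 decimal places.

Sensor diagonal = √(12.96² + 9.02²) = √249.3220 ≈ 15.7899 mm.
From α = 2·arctan(d/2f) we get f = d / (2·tan(α/2)).
With d = 15.7899 mm and α/2 = 60.15°, tan(α/2) ≈ 1.74257, so f ≈ 15.7899 / 3.48514 ≈ 4.5306 mm.

4.531 mm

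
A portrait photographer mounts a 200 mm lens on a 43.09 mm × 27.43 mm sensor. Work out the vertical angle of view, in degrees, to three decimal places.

Angle of view α = 2·arctan(h/2f) with h = 27.43 mm and f = 200 mm.
h/2f = 0.06857; arctan(0.06857) ≈ 3.9229°, so α ≈ 7.8458°.

7.846°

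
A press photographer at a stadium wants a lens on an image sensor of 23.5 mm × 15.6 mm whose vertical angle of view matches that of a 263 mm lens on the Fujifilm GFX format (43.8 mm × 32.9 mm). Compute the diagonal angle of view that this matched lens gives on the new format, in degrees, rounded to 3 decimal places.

Equal vertical AOV ⇒ f₂ = f₁ · 15.6/32.9 = 263 × 0.47416 ≈ 124.7052 mm.
Sensor diagonal = √(23.5² + 15.6²) = √795.6100 ≈ 28.2066 mm.
Diagonal AOV on the new format = 2·arctan(28.2066 / (2 × 124.7052)) = 2·arctan(0.11309) ≈ 12.9047°.

12.905°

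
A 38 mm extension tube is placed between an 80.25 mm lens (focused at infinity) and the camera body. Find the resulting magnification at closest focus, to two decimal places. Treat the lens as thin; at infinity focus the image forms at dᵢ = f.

0.47×

The tube moves the image plane from f to f + e, so dᵢ = 80.25 + 38 = 118.25 mm. Focus is achieved when 1/f = 1/dₒ + 1/dᵢ, giving dₒ = 1/(1/f − 1/(f+e)).
Magnification m = dᵢ/dₒ = (f+e)·(1/f − 1/(f+e)) = e/f = 38/80.25 ≈ 0.4735.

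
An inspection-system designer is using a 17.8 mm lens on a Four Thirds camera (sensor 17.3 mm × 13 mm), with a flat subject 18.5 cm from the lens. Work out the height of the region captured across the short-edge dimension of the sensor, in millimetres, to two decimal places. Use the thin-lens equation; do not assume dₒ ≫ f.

122.11 mm

dₒ: 18.5 cm = 185 mm.
Similar triangles through the lens centre give W/dₒ = h/dᵢ; with 1/f = 1/dₒ + 1/dᵢ this gives W = h·(dₒ − f)/f.
W = 13 mm × (185 − 17.8) / 17.8 = 13 × 9.3933 ≈ 122.112 mm.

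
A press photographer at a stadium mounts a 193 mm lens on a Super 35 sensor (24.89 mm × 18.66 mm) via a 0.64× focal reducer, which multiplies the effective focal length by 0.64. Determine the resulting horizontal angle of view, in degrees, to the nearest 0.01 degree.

11.51°

Effective focal length f = 193 × 0.64 = 123.52 mm.
α = 2·arctan(24.89 / (2 × 123.52)) = 2·arctan(0.10075) ≈ 11.5066°.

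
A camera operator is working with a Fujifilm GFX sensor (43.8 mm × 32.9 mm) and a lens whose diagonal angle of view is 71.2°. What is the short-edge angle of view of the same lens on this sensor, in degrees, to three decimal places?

Sensor diagonal = √(43.8² + 32.9²) = √3000.8500 ≈ 54.7800 mm.
From the diagonal AOV: f = 54.7800 / (2·tan(35.6°)) = 54.7800 / 1.43186 ≈ 38.2580 mm.
Short-edge AOV = 2·arctan(32.9 / (2 × 38.2580)) = 2·arctan(0.42998) ≈ 46.5331°.

46.533°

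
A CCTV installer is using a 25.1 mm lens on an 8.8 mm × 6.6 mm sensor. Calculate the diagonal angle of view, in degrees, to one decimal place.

Sensor diagonal = √(8.8² + 6.6²) = √121.0000 ≈ 11.0000 mm.
Angle of view α = 2·arctan(d/2f) with d = 11.0000 mm and f = 25.1 mm.
d/2f = 0.21912; arctan(0.21912) ≈ 12.3595°, so α ≈ 24.7190°.

24.7°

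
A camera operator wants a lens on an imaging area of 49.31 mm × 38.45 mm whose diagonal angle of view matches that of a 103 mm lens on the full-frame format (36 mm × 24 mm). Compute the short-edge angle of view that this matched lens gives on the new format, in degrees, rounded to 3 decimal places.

Sensor diagonal = √(36² + 24²) = √1872.0000 ≈ 43.2666 mm.
Sensor diagonal = √(49.31² + 38.45²) = √3909.8786 ≈ 62.5290 mm.
Equal diagonal AOV ⇒ f₂ = f₁ · 62.5290/43.2666 = 103 × 1.44520 ≈ 148.8559 mm.
Short-edge AOV on the new format = 2·arctan(38.45 / (2 × 148.8559)) = 2·arctan(0.12915) ≈ 14.7182°.

14.718°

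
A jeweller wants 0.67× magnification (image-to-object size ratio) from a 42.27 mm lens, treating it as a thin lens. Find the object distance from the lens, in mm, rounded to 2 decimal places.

105.36 mm

With m = dᵢ/dₒ and 1/f = 1/dₒ + 1/dᵢ, substituting dᵢ = m·dₒ gives 1/f = (1 + 1/m)/dₒ, hence dₒ = f·(1 + 1/m).
dₒ = 42.27 × (1 + 1/0.67) = 42.27 × 2.49254 ≈ 105.360 mm.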